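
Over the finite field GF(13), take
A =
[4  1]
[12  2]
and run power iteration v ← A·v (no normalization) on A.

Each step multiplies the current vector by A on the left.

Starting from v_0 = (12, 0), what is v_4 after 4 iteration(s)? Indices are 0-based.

v_0 = (12, 0).
v_1 = A·v_0 = (9, 1).
v_2 = A·v_1 = (11, 6).
v_3 = A·v_2 = (11, 1).
v_4 = A·v_3 = (6, 4).

v_4 = (6, 4)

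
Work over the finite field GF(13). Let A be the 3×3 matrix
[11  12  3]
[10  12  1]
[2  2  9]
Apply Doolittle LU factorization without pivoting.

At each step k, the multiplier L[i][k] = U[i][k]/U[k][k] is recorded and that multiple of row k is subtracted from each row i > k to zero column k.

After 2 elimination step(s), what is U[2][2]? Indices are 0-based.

U[2][2] = 6

Step 1: pivot at (0,0) is 11.
  row1 ← row1 − (8)·row0  ⇒  L[1][0]=8, U row1=(0, 7, 3)
  row2 ← row2 − (12)·row0  ⇒  L[2][0]=12, U row2=(0, 1, 12)
Step 2: pivot at (1,1) is 7.
  row2 ← row2 − (2)·row1  ⇒  L[2][1]=2, U row2=(0, 0, 6)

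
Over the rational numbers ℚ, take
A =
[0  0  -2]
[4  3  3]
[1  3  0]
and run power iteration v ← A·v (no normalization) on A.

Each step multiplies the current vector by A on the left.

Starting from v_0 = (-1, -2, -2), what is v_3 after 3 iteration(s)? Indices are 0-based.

v_0 = (-1, -2, -2).
v_1 = A·v_0 = (4, -16, -7).
v_2 = A·v_1 = (14, -53, -44).
v_3 = A·v_2 = (88, -235, -145).

v_3 = (88, -235, -145)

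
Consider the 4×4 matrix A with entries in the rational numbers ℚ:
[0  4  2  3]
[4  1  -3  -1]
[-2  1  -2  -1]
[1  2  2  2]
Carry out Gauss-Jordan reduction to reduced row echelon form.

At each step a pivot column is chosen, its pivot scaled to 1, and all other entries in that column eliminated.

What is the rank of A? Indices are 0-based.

rank = 4

pivot(0,0): swap R0↔R1
pivot(0,0)=4: scale R0 → (1, 1/4, -3/4, -1/4)
  clear (2,0): R2 −= (-2)R0 → (0, 3/2, -7/2, -3/2)
  clear (3,0): R3 −= (1)R0 → (0, 7/4, 11/4, 9/4)
pivot(1,1)=4: scale R1 → (0, 1, 1/2, 3/4)
  clear (0,1): R0 −= (1/4)R1 → (1, 0, -7/8, -7/16)
  clear (2,1): R2 −= (3/2)R1 → (0, 0, -17/4, -21/8)
  clear (3,1): R3 −= (7/4)R1 → (0, 0, 15/8, 15/16)
pivot(2,2)=-17/4: scale R2 → (0, 0, 1, 21/34)
  clear (0,2): R0 −= (-7/8)R2 → (1, 0, 0, 7/68)
  clear (1,2): R1 −= (1/2)R2 → (0, 1, 0, 15/34)
  clear (3,2): R3 −= (15/8)R2 → (0, 0, 0, -15/68)
pivot(3,3)=-15/68: scale R3 → (0, 0, 0, 1)
  clear (0,3): R0 −= (7/68)R3 → (1, 0, 0, 0)
  clear (1,3): R1 −= (15/34)R3 → (0, 1, 0, 0)
  clear (2,3): R2 −= (21/34)R3 → (0, 0, 1, 0)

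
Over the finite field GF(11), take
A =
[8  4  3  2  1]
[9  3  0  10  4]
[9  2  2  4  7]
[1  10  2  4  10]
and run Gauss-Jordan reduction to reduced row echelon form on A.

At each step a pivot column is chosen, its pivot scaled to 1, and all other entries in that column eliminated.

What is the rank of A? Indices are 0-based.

step 1: normalize row 0 (÷8) = (1, 6, 10, 3, 7)
  row 1: subtract 9×row0 = (0, 4, 9, 5, 7)
  row 2: subtract 9×row0 = (0, 3, 0, 10, 10)
  row 3: subtract 1×row0 = (0, 4, 3, 1, 3)
step 2: normalize row 1 (÷4) = (0, 1, 5, 4, 10)
  row 0: subtract 6×row1 = (1, 0, 2, 1, 2)
  row 2: subtract 3×row1 = (0, 0, 7, 9, 2)
  row 3: subtract 4×row1 = (0, 0, 5, 7, 7)
step 3: normalize row 2 (÷7) = (0, 0, 1, 6, 5)
  row 0: subtract 2×row2 = (1, 0, 0, 0, 3)
  row 1: subtract 5×row2 = (0, 1, 0, 7, 7)
  row 3: subtract 5×row2 = (0, 0, 0, 10, 4)
step 4: normalize row 3 (÷10) = (0, 0, 0, 1, 7)
  row 1: subtract 7×row3 = (0, 1, 0, 0, 2)
  row 2: subtract 6×row3 = (0, 0, 1, 0, 7)

rank = 4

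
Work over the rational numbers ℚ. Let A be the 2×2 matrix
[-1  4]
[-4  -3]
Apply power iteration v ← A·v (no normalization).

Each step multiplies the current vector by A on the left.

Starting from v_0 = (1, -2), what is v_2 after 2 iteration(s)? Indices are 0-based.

v_0 = (1, -2).
v_1 = A·v_0 = (-9, 2).
v_2 = A·v_1 = (17, 30).

v_2 = (17, 30)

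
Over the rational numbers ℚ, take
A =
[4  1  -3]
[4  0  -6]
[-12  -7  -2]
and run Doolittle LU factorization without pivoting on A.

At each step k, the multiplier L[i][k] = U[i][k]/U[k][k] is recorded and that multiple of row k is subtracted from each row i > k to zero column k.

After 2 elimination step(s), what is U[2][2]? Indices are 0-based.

U[2][2] = 1

k=0: U[0][0]=4
  eliminate (1,0): mult=1, new row 1: (0, -1, -3); set L[1][0]=1
  eliminate (2,0): mult=-3, new row 2: (0, -4, -11); set L[2][0]=-3
k=1: U[1][1]=-1
  eliminate (2,1): mult=4, new row 2: (0, 0, 1); set L[2][1]=4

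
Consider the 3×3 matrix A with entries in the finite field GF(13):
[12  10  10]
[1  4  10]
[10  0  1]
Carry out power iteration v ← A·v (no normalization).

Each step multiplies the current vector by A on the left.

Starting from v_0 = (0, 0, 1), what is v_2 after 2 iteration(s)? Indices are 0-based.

v_0 = (0, 0, 1).
v_1 = A·v_0 = (10, 10, 1).
v_2 = A·v_1 = (9, 8, 10).

v_2 = (9, 8, 10)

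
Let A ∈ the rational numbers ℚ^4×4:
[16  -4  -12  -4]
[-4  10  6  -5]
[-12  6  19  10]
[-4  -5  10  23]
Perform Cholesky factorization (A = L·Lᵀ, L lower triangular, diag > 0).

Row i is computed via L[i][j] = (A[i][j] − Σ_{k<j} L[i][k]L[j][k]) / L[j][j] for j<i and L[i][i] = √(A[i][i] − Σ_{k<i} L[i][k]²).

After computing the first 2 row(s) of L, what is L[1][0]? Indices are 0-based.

Step 1: L[0][0] = √(16) = 4.
  L[1][0] = (-4) / L[0][0] = -1.
Step 2: L[1][1] = √(9) = 3.

L[1][0] = -1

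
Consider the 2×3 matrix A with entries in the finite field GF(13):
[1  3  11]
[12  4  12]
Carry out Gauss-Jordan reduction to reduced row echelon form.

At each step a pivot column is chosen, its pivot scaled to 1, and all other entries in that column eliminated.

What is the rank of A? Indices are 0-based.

[1] R0 /= 1  ⇒  (1, 3, 11)
     R1 -= 12·R0  ⇒  (0, 7, 10)
[2] R1 /= 7  ⇒  (0, 1, 7)
     R0 -= 3·R1  ⇒  (1, 0, 3)

rank = 2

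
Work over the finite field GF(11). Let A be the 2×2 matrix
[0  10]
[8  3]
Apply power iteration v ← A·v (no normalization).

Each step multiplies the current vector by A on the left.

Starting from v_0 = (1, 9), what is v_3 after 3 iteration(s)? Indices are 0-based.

v_3 = (0, 6)

v_0 = (1, 9).
v_1 = A·v_0 = (2, 2).
v_2 = A·v_1 = (9, 0).
v_3 = A·v_2 = (0, 6).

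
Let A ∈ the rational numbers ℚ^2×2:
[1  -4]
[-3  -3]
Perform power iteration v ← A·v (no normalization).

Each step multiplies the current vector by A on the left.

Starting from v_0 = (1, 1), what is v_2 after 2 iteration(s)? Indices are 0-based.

v_2 = (21, 27)

v_0 = (1, 1).
v_1 = A·v_0 = (-3, -6).
v_2 = A·v_1 = (21, 27).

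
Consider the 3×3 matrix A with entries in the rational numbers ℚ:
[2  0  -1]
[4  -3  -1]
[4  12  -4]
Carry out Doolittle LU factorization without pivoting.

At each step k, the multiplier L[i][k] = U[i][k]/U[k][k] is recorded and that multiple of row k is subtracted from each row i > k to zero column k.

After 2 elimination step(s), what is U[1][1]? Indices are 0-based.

U[1][1] = -3

Step 1: pivot at (0,0) is 2.
  row1 ← row1 − (2)·row0  ⇒  L[1][0]=2, U row1=(0, -3, 1)
  row2 ← row2 − (2)·row0  ⇒  L[2][0]=2, U row2=(0, 12, -2)
Step 2: pivot at (1,1) is -3.
  row2 ← row2 − (-4)·row1  ⇒  L[2][1]=-4, U row2=(0, 0, 2)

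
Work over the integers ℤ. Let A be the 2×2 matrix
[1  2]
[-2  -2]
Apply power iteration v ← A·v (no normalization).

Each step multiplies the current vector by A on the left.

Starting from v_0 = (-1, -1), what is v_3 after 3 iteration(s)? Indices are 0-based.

v_0 = (-1, -1).
v_1 = A·v_0 = (-3, 4).
v_2 = A·v_1 = (5, -2).
v_3 = A·v_2 = (1, -6).

v_3 = (1, -6)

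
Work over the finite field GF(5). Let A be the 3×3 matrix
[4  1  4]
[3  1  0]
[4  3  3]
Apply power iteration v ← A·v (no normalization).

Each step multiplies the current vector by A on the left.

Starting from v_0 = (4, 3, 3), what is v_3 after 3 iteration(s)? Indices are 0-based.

v_0 = (4, 3, 3).
v_1 = A·v_0 = (1, 0, 4).
v_2 = A·v_1 = (0, 3, 1).
v_3 = A·v_2 = (2, 3, 2).

v_3 = (2, 3, 2)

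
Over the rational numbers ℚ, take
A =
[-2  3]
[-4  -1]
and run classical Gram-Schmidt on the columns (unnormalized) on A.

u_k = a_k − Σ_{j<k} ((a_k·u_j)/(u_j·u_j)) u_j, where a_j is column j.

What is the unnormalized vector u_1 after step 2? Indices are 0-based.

Step 1: u_0 = a_0 = (-2, -4).
Step 2: u_1 = a_1 − (-1/10)·u_0 = (14/5, -7/5).

u_1 = (14/5, -7/5)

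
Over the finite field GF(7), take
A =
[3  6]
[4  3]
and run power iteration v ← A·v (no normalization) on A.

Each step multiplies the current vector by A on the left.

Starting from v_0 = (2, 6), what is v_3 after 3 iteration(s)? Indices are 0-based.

v_3 = (5, 4)

v_0 = (2, 6).
v_1 = A·v_0 = (0, 5).
v_2 = A·v_1 = (2, 1).
v_3 = A·v_2 = (5, 4).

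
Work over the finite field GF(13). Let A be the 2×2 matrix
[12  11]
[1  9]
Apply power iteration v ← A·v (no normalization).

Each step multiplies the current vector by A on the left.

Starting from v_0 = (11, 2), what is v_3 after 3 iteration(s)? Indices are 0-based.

v_0 = (11, 2).
v_1 = A·v_0 = (11, 3).
v_2 = A·v_1 = (9, 12).
v_3 = A·v_2 = (6, 0).

v_3 = (6, 0)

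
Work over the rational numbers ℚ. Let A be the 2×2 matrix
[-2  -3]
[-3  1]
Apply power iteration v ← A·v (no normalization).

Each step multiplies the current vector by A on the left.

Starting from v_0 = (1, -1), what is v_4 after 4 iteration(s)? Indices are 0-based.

v_4 = (109, -40)

v_0 = (1, -1).
v_1 = A·v_0 = (1, -4).
v_2 = A·v_1 = (10, -7).
v_3 = A·v_2 = (1, -37).
v_4 = A·v_3 = (109, -40).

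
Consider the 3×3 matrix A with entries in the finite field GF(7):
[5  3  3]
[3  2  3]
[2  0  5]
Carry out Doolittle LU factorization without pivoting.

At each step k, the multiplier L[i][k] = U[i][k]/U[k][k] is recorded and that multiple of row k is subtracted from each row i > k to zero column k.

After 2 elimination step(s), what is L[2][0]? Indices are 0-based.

L[2][0] = 6

[col 0] pivot 5
  R1 -= 2*R0 → (0, 3, 4)  (L[1][0] := 2)
  R2 -= 6*R0 → (0, 3, 1)  (L[2][0] := 6)
[col 1] pivot 3
  R2 -= 1*R1 → (0, 0, 4)  (L[2][1] := 1)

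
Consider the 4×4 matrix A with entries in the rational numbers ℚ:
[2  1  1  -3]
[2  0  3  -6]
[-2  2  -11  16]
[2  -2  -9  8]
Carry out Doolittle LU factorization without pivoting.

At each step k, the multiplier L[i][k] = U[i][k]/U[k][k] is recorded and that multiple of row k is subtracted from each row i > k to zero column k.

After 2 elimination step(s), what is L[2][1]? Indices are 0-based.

L[2][1] = -3

[col 0] pivot 2
  R1 -= 1*R0 → (0, -1, 2, -3)  (L[1][0] := 1)
  R2 -= -1*R0 → (0, 3, -10, 13)  (L[2][0] := -1)
  R3 -= 1*R0 → (0, -3, -10, 11)  (L[3][0] := 1)
[col 1] pivot -1
  R2 -= -3*R1 → (0, 0, -4, 4)  (L[2][1] := -3)
  R3 -= 3*R1 → (0, 0, -16, 20)  (L[3][1] := 3)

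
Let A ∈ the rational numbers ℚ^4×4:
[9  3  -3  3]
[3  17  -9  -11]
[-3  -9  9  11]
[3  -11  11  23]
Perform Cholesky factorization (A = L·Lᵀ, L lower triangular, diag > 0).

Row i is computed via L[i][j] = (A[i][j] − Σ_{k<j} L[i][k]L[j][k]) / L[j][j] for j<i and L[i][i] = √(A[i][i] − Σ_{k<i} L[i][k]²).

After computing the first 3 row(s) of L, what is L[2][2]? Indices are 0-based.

L[2][2] = 2

Step 1: L[0][0] = √(9) = 3.
  L[1][0] = (3) / L[0][0] = 1.
Step 2: L[1][1] = √(16) = 4.
  L[2][0] = (-3) / L[0][0] = -1.
  L[2][1] = (-8) / L[1][1] = -2.
Step 3: L[2][2] = √(4) = 2.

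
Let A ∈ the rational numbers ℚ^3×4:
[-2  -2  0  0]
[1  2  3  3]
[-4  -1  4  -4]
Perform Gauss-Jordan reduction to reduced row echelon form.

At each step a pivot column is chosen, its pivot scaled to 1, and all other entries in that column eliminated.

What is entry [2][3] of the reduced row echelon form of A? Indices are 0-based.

pivot(0,0)=-2: scale R0 → (1, 1, 0, 0)
  clear (1,0): R1 −= (1)R0 → (0, 1, 3, 3)
  clear (2,0): R2 −= (-4)R0 → (0, 3, 4, -4)
pivot(1,1)=1: scale R1 → (0, 1, 3, 3)
  clear (0,1): R0 −= (1)R1 → (1, 0, -3, -3)
  clear (2,1): R2 −= (3)R1 → (0, 0, -5, -13)
pivot(2,2)=-5: scale R2 → (0, 0, 1, 13/5)
  clear (0,2): R0 −= (-3)R2 → (1, 0, 0, 24/5)
  clear (1,2): R1 −= (3)R2 → (0, 1, 0, -24/5)

M[2][3] = 13/5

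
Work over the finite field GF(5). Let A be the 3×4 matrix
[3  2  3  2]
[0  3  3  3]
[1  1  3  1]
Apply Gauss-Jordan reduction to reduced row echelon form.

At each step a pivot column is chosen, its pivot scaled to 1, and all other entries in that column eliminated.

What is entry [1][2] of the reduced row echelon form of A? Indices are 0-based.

M[1][2] = 1

pivot(0,0)=3: scale R0 → (1, 4, 1, 4)
  clear (2,0): R2 −= (1)R0 → (0, 2, 2, 2)
pivot(1,1)=3: scale R1 → (0, 1, 1, 1)
  clear (0,1): R0 −= (4)R1 → (1, 0, 2, 0)
  clear (2,1): R2 −= (2)R1 → (0, 0, 0, 0)
col 2: no nonzero at/below row 2; advance.
col 3: no nonzero at/below row 2; advance.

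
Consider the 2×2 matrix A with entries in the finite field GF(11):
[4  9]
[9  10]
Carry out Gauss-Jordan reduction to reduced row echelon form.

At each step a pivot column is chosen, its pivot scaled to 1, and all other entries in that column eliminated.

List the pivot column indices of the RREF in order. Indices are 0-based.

step 1: normalize row 0 (÷4) = (1, 5)
  row 1: subtract 9×row0 = (0, 9)
step 2: normalize row 1 (÷9) = (0, 1)
  row 0: subtract 5×row1 = (1, 0)

pivot columns: 0, 1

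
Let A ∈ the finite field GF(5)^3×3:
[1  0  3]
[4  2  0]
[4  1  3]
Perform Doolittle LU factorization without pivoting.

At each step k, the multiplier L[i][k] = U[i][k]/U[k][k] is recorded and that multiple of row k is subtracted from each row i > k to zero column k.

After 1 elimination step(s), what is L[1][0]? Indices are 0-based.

L[1][0] = 4

Step 1: pivot at (0,0) is 1.
  row1 ← row1 − (4)·row0  ⇒  L[1][0]=4, U row1=(0, 2, 3)
  row2 ← row2 − (4)·row0  ⇒  L[2][0]=4, U row2=(0, 1, 1)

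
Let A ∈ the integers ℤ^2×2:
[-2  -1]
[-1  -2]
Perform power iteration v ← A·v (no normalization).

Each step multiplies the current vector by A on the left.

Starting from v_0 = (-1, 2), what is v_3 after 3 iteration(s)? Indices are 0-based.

v_0 = (-1, 2).
v_1 = A·v_0 = (0, -3).
v_2 = A·v_1 = (3, 6).
v_3 = A·v_2 = (-12, -15).

v_3 = (-12, -15)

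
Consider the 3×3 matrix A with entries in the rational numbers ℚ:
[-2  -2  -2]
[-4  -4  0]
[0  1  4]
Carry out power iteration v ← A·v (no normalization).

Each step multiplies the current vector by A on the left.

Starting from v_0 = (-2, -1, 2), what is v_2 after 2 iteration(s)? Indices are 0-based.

v_0 = (-2, -1, 2).
v_1 = A·v_0 = (2, 12, 7).
v_2 = A·v_1 = (-42, -56, 40).

v_2 = (-42, -56, 40)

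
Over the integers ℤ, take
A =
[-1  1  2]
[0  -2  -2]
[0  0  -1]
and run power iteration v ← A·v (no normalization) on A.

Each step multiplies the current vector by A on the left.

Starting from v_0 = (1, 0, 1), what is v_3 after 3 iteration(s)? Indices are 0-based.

v_0 = (1, 0, 1).
v_1 = A·v_0 = (1, -2, -1).
v_2 = A·v_1 = (-5, 6, 1).
v_3 = A·v_2 = (13, -14, -1).

v_3 = (13, -14, -1)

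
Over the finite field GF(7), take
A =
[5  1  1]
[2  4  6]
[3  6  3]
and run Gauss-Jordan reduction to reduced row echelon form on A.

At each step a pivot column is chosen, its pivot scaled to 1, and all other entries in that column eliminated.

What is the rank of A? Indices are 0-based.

step 1: normalize row 0 (÷5) = (1, 3, 3)
  row 1: subtract 2×row0 = (0, 5, 0)
  row 2: subtract 3×row0 = (0, 4, 1)
step 2: normalize row 1 (÷5) = (0, 1, 0)
  row 0: subtract 3×row1 = (1, 0, 3)
  row 2: subtract 4×row1 = (0, 0, 1)
step 3: normalize row 2 (÷1) = (0, 0, 1)
  row 0: subtract 3×row2 = (1, 0, 0)

rank = 3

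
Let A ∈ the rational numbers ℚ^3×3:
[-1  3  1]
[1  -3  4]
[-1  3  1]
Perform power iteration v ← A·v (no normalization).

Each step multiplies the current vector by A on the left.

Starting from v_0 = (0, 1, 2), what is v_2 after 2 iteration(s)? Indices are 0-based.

v_0 = (0, 1, 2).
v_1 = A·v_0 = (5, 5, 5).
v_2 = A·v_1 = (15, 10, 15).

v_2 = (15, 10, 15)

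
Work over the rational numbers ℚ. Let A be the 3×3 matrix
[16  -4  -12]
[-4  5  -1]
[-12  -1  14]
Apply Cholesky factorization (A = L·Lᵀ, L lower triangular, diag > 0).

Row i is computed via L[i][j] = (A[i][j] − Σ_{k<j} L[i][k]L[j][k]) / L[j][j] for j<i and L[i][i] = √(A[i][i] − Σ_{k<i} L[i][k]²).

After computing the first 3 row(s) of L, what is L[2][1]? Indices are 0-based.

L[2][1] = -2

Step 1: L[0][0] = √(16) = 4.
  L[1][0] = (-4) / L[0][0] = -1.
Step 2: L[1][1] = √(4) = 2.
  L[2][0] = (-12) / L[0][0] = -3.
  L[2][1] = (-4) / L[1][1] = -2.
Step 3: L[2][2] = √(1) = 1.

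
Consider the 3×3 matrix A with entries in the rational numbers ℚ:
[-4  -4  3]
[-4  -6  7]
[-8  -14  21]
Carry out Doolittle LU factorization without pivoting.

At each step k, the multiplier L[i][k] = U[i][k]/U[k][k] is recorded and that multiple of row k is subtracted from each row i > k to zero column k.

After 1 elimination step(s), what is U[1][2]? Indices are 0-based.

k=0: U[0][0]=-4
  eliminate (1,0): mult=1, new row 1: (0, -2, 4); set L[1][0]=1
  eliminate (2,0): mult=2, new row 2: (0, -6, 15); set L[2][0]=2

U[1][2] = 4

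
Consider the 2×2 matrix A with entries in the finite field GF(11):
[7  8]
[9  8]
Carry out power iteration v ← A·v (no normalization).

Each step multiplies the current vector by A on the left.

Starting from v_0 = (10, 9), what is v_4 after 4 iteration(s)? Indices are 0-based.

v_4 = (0, 6)

v_0 = (10, 9).
v_1 = A·v_0 = (10, 8).
v_2 = A·v_1 = (2, 0).
v_3 = A·v_2 = (3, 7).
v_4 = A·v_3 = (0, 6).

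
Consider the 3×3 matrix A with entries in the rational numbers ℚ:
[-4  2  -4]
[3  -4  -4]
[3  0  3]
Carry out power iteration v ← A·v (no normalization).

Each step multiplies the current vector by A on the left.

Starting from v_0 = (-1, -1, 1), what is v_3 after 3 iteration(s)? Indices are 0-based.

v_0 = (-1, -1, 1).
v_1 = A·v_0 = (-2, -3, 0).
v_2 = A·v_1 = (2, 6, -6).
v_3 = A·v_2 = (28, 6, -12).

v_3 = (28, 6, -12)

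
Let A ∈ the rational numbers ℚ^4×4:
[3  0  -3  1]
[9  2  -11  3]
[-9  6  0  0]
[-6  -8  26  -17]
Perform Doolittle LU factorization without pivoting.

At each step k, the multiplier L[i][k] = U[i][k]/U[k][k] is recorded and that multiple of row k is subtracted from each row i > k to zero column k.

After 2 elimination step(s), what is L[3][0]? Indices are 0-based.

L[3][0] = -2

Step 1: pivot at (0,0) is 3.
  row1 ← row1 − (3)·row0  ⇒  L[1][0]=3, U row1=(0, 2, -2, 0)
  row2 ← row2 − (-3)·row0  ⇒  L[2][0]=-3, U row2=(0, 6, -9, 3)
  row3 ← row3 − (-2)·row0  ⇒  L[3][0]=-2, U row3=(0, -8, 20, -15)
Step 2: pivot at (1,1) is 2.
  row2 ← row2 − (3)·row1  ⇒  L[2][1]=3, U row2=(0, 0, -3, 3)
  row3 ← row3 − (-4)·row1  ⇒  L[3][1]=-4, U row3=(0, 0, 12, -15)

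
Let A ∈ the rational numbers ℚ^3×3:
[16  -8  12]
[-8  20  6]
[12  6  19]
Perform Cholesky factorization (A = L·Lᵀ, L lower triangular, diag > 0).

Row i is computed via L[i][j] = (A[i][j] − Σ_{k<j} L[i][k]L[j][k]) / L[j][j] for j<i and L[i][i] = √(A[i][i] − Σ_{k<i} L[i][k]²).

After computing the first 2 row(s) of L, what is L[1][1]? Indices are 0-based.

Step 1: L[0][0] = √(16) = 4.
  L[1][0] = (-8) / L[0][0] = -2.
Step 2: L[1][1] = √(16) = 4.

L[1][1] = 4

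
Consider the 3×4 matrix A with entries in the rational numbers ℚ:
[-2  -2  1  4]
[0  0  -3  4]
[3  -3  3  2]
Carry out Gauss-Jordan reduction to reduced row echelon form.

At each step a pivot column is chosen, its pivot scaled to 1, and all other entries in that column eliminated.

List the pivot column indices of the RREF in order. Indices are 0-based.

step 1: normalize row 0 (÷-2) = (1, 1, -1/2, -2)
  row 2: subtract 3×row0 = (0, -6, 9/2, 8)
step 2: exchange rows 1,2
step 2: normalize row 1 (÷-6) = (0, 1, -3/4, -4/3)
  row 0: subtract 1×row1 = (1, 0, 1/4, -2/3)
step 3: normalize row 2 (÷-3) = (0, 0, 1, -4/3)
  row 0: subtract 1/4×row2 = (1, 0, 0, -1/3)
  row 1: subtract -3/4×row2 = (0, 1, 0, -7/3)

pivot columns: 0, 1, 2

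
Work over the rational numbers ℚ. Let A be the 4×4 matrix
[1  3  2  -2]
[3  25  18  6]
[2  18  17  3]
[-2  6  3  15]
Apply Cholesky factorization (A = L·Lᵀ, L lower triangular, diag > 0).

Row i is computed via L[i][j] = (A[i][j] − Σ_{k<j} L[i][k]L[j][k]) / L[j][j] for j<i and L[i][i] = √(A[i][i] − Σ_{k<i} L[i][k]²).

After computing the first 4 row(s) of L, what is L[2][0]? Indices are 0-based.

L[2][0] = 2

Step 1: L[0][0] = √(1) = 1.
  L[1][0] = (3) / L[0][0] = 3.
Step 2: L[1][1] = √(16) = 4.
  L[2][0] = (2) / L[0][0] = 2.
  L[2][1] = (12) / L[1][1] = 3.
Step 3: L[2][2] = √(4) = 2.
  L[3][0] = (-2) / L[0][0] = -2.
  L[3][1] = (12) / L[1][1] = 3.
  L[3][2] = (-2) / L[2][2] = -1.
Step 4: L[3][3] = √(1) = 1.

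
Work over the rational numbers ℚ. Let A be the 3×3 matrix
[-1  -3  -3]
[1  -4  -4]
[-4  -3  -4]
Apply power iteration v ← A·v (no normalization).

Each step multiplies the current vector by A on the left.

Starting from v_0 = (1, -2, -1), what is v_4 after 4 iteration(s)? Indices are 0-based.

v_0 = (1, -2, -1).
v_1 = A·v_0 = (8, 13, 6).
v_2 = A·v_1 = (-65, -68, -95).
v_3 = A·v_2 = (554, 587, 844).
v_4 = A·v_3 = (-4847, -5170, -7353).

v_4 = (-4847, -5170, -7353)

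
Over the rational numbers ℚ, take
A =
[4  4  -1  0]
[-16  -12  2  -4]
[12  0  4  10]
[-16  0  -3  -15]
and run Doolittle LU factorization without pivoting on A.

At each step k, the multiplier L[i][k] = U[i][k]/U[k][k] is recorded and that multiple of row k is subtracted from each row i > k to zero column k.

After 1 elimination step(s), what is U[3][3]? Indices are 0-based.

[col 0] pivot 4
  R1 -= -4*R0 → (0, 4, -2, -4)  (L[1][0] := -4)
  R2 -= 3*R0 → (0, -12, 7, 10)  (L[2][0] := 3)
  R3 -= -4*R0 → (0, 16, -7, -15)  (L[3][0] := -4)

U[3][3] = -15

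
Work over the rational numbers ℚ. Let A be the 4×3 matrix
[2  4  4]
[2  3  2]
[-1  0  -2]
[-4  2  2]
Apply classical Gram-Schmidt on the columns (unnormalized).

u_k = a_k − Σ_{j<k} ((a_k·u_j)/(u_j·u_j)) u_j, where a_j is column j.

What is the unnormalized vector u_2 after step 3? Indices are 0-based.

u_2 = (264/689, -500/689, -1360/689, 222/689)

Step 1: u_0 = a_0 = (2, 2, -1, -4).
Step 2: u_1 = a_1 − (6/25)·u_0 = (88/25, 63/25, 6/25, 74/25).
Step 3: u_2 = a_2 − (6/25)·u_0 − (614/689)·u_1 = (264/689, -500/689, -1360/689, 222/689).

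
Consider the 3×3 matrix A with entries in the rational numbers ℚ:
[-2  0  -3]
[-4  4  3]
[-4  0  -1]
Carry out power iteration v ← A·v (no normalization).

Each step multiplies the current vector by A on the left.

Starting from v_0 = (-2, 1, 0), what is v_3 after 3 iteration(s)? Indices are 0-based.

v_3 = (136, 280, 152)

v_0 = (-2, 1, 0).
v_1 = A·v_0 = (4, 12, 8).
v_2 = A·v_1 = (-32, 56, -24).
v_3 = A·v_2 = (136, 280, 152).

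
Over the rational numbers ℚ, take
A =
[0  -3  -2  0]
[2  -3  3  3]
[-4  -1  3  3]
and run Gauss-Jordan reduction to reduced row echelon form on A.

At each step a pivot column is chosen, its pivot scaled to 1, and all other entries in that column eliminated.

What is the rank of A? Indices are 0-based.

rank = 3

step 1: exchange rows 0,1
step 1: normalize row 0 (÷2) = (1, -3/2, 3/2, 3/2)
  row 2: subtract -4×row0 = (0, -7, 9, 9)
step 2: normalize row 1 (÷-3) = (0, 1, 2/3, 0)
  row 0: subtract -3/2×row1 = (1, 0, 5/2, 3/2)
  row 2: subtract -7×row1 = (0, 0, 41/3, 9)
step 3: normalize row 2 (÷41/3) = (0, 0, 1, 27/41)
  row 0: subtract 5/2×row2 = (1, 0, 0, -6/41)
  row 1: subtract 2/3×row2 = (0, 1, 0, -18/41)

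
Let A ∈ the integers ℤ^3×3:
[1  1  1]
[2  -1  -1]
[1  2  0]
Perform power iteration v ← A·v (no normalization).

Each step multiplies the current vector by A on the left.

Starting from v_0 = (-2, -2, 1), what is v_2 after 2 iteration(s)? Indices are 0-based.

v_2 = (-12, 3, -9)

v_0 = (-2, -2, 1).
v_1 = A·v_0 = (-3, -3, -6).
v_2 = A·v_1 = (-12, 3, -9).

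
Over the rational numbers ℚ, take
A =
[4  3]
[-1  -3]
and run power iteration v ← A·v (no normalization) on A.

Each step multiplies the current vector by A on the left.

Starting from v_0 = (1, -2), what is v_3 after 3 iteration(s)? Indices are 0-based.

v_3 = (-11, 32)

v_0 = (1, -2).
v_1 = A·v_0 = (-2, 5).
v_2 = A·v_1 = (7, -13).
v_3 = A·v_2 = (-11, 32).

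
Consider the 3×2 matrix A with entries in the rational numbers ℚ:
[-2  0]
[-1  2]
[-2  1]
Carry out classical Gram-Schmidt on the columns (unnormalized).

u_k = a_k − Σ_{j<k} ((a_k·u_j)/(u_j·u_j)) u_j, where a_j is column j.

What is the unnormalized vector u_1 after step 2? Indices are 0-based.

u_1 = (-8/9, 14/9, 1/9)

Step 1: u_0 = a_0 = (-2, -1, -2).
Step 2: u_1 = a_1 − (-4/9)·u_0 = (-8/9, 14/9, 1/9).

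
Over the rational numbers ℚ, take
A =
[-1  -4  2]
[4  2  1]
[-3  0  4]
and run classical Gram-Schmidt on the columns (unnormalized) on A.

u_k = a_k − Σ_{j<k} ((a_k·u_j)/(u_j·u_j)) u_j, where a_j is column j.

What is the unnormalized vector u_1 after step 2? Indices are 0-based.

u_1 = (-46/13, 2/13, 18/13)

Step 1: u_0 = a_0 = (-1, 4, -3).
Step 2: u_1 = a_1 − (6/13)·u_0 = (-46/13, 2/13, 18/13).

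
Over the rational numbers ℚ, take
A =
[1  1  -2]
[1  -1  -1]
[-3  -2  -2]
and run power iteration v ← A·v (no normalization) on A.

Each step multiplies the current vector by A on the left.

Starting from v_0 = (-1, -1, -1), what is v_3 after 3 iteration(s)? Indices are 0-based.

v_3 = (11, 11, 87)

v_0 = (-1, -1, -1).
v_1 = A·v_0 = (0, 1, 7).
v_2 = A·v_1 = (-13, -8, -16).
v_3 = A·v_2 = (11, 11, 87).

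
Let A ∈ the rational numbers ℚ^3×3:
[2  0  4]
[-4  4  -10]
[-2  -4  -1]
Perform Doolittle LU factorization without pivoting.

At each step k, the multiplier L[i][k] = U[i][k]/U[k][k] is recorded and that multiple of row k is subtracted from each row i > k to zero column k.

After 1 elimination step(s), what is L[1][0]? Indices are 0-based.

[col 0] pivot 2
  R1 -= -2*R0 → (0, 4, -2)  (L[1][0] := -2)
  R2 -= -1*R0 → (0, -4, 3)  (L[2][0] := -1)

L[1][0] = -2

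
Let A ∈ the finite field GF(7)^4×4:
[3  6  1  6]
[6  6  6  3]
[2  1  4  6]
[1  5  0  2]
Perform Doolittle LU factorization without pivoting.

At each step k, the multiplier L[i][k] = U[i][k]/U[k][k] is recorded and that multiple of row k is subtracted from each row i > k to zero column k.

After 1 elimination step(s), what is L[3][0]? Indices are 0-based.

[col 0] pivot 3
  R1 -= 2*R0 → (0, 1, 4, 5)  (L[1][0] := 2)
  R2 -= 3*R0 → (0, 4, 1, 2)  (L[2][0] := 3)
  R3 -= 5*R0 → (0, 3, 2, 0)  (L[3][0] := 5)

L[3][0] = 5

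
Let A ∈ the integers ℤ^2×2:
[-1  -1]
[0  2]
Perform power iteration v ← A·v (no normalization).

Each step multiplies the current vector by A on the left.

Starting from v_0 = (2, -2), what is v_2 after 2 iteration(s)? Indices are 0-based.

v_0 = (2, -2).
v_1 = A·v_0 = (0, -4).
v_2 = A·v_1 = (4, -8).

v_2 = (4, -8)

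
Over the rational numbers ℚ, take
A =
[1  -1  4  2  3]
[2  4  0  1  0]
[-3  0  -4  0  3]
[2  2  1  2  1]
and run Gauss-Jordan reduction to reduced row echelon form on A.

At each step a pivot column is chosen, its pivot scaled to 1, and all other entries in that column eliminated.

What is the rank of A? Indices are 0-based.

[1] R0 /= 1  ⇒  (1, -1, 4, 2, 3)
     R1 -= 2·R0  ⇒  (0, 6, -8, -3, -6)
     R2 -= -3·R0  ⇒  (0, -3, 8, 6, 12)
     R3 -= 2·R0  ⇒  (0, 4, -7, -2, -5)
[2] R1 /= 6  ⇒  (0, 1, -4/3, -1/2, -1)
     R0 -= -1·R1  ⇒  (1, 0, 8/3, 3/2, 2)
     R2 -= -3·R1  ⇒  (0, 0, 4, 9/2, 9)
     R3 -= 4·R1  ⇒  (0, 0, -5/3, 0, -1)
[3] R2 /= 4  ⇒  (0, 0, 1, 9/8, 9/4)
     R0 -= 8/3·R2  ⇒  (1, 0, 0, -3/2, -4)
     R1 -= -4/3·R2  ⇒  (0, 1, 0, 1, 2)
     R3 -= -5/3·R2  ⇒  (0, 0, 0, 15/8, 11/4)
[4] R3 /= 15/8  ⇒  (0, 0, 0, 1, 22/15)
     R0 -= -3/2·R3  ⇒  (1, 0, 0, 0, -9/5)
     R1 -= 1·R3  ⇒  (0, 1, 0, 0, 8/15)
     R2 -= 9/8·R3  ⇒  (0, 0, 1, 0, 3/5)

rank = 4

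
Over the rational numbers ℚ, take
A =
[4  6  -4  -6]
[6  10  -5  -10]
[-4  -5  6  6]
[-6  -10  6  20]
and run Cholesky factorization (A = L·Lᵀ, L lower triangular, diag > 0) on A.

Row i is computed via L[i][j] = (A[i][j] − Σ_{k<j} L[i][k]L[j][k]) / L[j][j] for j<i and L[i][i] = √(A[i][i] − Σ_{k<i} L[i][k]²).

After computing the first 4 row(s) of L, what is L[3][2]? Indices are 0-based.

L[3][2] = 1

Step 1: L[0][0] = √(4) = 2.
  L[1][0] = (6) / L[0][0] = 3.
Step 2: L[1][1] = √(1) = 1.
  L[2][0] = (-4) / L[0][0] = -2.
  L[2][1] = (1) / L[1][1] = 1.
Step 3: L[2][2] = √(1) = 1.
  L[3][0] = (-6) / L[0][0] = -3.
  L[3][1] = (-1) / L[1][1] = -1.
  L[3][2] = (1) / L[2][2] = 1.
Step 4: L[3][3] = √(9) = 3.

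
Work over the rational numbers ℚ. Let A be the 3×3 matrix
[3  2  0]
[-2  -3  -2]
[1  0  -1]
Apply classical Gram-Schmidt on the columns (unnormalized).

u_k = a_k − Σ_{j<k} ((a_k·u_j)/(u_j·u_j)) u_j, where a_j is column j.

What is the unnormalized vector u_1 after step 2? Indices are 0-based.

Step 1: u_0 = a_0 = (3, -2, 1).
Step 2: u_1 = a_1 − (6/7)·u_0 = (-4/7, -9/7, -6/7).

u_1 = (-4/7, -9/7, -6/7)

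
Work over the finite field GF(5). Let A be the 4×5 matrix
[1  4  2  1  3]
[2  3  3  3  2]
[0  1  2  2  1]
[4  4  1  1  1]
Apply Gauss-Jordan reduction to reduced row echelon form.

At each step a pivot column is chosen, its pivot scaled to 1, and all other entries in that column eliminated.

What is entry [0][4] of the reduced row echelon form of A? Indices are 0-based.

step 1: normalize row 0 (÷1) = (1, 4, 2, 1, 3)
  row 1: subtract 2×row0 = (0, 0, 4, 1, 1)
  row 3: subtract 4×row0 = (0, 3, 3, 2, 4)
step 2: exchange rows 1,2
step 2: normalize row 1 (÷1) = (0, 1, 2, 2, 1)
  row 0: subtract 4×row1 = (1, 0, 4, 3, 4)
  row 3: subtract 3×row1 = (0, 0, 2, 1, 1)
step 3: normalize row 2 (÷4) = (0, 0, 1, 4, 4)
  row 0: subtract 4×row2 = (1, 0, 0, 2, 3)
  row 1: subtract 2×row2 = (0, 1, 0, 4, 3)
  row 3: subtract 2×row2 = (0, 0, 0, 3, 3)
step 4: normalize row 3 (÷3) = (0, 0, 0, 1, 1)
  row 0: subtract 2×row3 = (1, 0, 0, 0, 1)
  row 1: subtract 4×row3 = (0, 1, 0, 0, 4)
  row 2: subtract 4×row3 = (0, 0, 1, 0, 0)

M[0][4] = 1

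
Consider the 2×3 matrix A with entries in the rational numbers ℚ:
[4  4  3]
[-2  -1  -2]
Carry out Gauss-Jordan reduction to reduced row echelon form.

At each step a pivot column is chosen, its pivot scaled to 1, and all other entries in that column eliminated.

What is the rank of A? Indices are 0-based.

pivot(0,0)=4: scale R0 → (1, 1, 3/4)
  clear (1,0): R1 −= (-2)R0 → (0, 1, -1/2)
pivot(1,1)=1: scale R1 → (0, 1, -1/2)
  clear (0,1): R0 −= (1)R1 → (1, 0, 5/4)

rank = 2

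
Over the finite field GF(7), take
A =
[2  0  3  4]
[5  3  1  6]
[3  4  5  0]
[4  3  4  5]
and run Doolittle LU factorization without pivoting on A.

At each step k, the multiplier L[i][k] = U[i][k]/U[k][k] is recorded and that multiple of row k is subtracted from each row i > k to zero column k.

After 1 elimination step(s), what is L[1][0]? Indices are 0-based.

k=0: U[0][0]=2
  eliminate (1,0): mult=6, new row 1: (0, 3, 4, 3); set L[1][0]=6
  eliminate (2,0): mult=5, new row 2: (0, 4, 4, 1); set L[2][0]=5
  eliminate (3,0): mult=2, new row 3: (0, 3, 5, 4); set L[3][0]=2

L[1][0] = 6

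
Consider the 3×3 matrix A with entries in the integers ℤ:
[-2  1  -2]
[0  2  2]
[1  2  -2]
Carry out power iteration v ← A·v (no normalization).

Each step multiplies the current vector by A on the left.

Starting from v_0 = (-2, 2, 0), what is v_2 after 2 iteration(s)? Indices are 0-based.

v_2 = (-12, 12, 10)

v_0 = (-2, 2, 0).
v_1 = A·v_0 = (6, 4, 2).
v_2 = A·v_1 = (-12, 12, 10).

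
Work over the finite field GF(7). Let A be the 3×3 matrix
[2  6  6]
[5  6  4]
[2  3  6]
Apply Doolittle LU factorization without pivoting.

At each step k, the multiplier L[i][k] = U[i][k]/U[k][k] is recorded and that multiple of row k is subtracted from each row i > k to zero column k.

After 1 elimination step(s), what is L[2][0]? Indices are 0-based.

Step 1: pivot at (0,0) is 2.
  row1 ← row1 − (6)·row0  ⇒  L[1][0]=6, U row1=(0, 5, 3)
  row2 ← row2 − (1)·row0  ⇒  L[2][0]=1, U row2=(0, 4, 0)

L[2][0] = 1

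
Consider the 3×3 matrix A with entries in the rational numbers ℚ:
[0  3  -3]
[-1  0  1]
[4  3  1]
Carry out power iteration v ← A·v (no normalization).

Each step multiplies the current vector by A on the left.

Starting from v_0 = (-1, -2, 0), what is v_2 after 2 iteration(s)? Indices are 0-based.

v_0 = (-1, -2, 0).
v_1 = A·v_0 = (-6, 1, -10).
v_2 = A·v_1 = (33, -4, -31).

v_2 = (33, -4, -31)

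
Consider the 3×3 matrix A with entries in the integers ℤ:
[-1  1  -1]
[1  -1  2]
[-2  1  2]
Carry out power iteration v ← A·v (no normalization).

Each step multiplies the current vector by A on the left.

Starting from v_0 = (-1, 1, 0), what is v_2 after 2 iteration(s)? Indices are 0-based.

v_0 = (-1, 1, 0).
v_1 = A·v_0 = (2, -2, 3).
v_2 = A·v_1 = (-7, 10, 0).

v_2 = (-7, 10, 0)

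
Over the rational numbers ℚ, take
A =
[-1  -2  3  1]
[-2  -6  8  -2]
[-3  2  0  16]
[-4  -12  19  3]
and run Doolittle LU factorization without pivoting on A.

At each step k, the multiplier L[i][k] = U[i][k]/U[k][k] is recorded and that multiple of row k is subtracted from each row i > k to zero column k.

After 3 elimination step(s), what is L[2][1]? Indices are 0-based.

[col 0] pivot -1
  R1 -= 2*R0 → (0, -2, 2, -4)  (L[1][0] := 2)
  R2 -= 3*R0 → (0, 8, -9, 13)  (L[2][0] := 3)
  R3 -= 4*R0 → (0, -4, 7, -1)  (L[3][0] := 4)
[col 1] pivot -2
  R2 -= -4*R1 → (0, 0, -1, -3)  (L[2][1] := -4)
  R3 -= 2*R1 → (0, 0, 3, 7)  (L[3][1] := 2)
[col 2] pivot -1
  R3 -= -3*R2 → (0, 0, 0, -2)  (L[3][2] := -3)

L[2][1] = -4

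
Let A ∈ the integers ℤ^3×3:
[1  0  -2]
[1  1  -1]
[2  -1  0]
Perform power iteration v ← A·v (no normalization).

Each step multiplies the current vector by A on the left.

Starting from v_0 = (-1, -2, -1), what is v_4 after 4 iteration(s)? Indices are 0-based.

v_4 = (-13, -14, -10)

v_0 = (-1, -2, -1).
v_1 = A·v_0 = (1, -2, 0).
v_2 = A·v_1 = (1, -1, 4).
v_3 = A·v_2 = (-7, -4, 3).
v_4 = A·v_3 = (-13, -14, -10).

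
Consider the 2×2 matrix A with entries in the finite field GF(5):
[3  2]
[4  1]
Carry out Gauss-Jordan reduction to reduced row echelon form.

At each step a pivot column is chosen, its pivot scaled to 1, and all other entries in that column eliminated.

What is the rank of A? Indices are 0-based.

rank = 1

[1] R0 /= 3  ⇒  (1, 4)
     R1 -= 4·R0  ⇒  (0, 0)
column 1 empty below row 1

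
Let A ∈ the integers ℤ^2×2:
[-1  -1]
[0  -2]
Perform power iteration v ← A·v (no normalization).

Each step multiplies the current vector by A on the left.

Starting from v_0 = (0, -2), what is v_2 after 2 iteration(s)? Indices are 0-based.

v_0 = (0, -2).
v_1 = A·v_0 = (2, 4).
v_2 = A·v_1 = (-6, -8).

v_2 = (-6, -8)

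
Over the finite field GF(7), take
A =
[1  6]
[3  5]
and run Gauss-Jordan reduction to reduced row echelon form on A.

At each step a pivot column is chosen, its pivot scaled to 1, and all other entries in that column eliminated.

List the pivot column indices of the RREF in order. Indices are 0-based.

pivot columns: 0, 1

pivot(0,0)=1: scale R0 → (1, 6)
  clear (1,0): R1 −= (3)R0 → (0, 1)
pivot(1,1)=1: scale R1 → (0, 1)
  clear (0,1): R0 −= (6)R1 → (1, 0)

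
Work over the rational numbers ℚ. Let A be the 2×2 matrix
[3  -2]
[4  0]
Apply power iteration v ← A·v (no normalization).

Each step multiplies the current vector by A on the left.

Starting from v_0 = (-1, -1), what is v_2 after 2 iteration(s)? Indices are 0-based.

v_2 = (5, -4)

v_0 = (-1, -1).
v_1 = A·v_0 = (-1, -4).
v_2 = A·v_1 = (5, -4).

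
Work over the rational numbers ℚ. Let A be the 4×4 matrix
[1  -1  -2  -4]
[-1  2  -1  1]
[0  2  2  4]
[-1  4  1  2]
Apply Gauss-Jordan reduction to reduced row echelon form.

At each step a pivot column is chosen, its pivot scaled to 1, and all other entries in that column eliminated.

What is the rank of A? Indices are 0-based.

step 1: normalize row 0 (÷1) = (1, -1, -2, -4)
  row 1: subtract -1×row0 = (0, 1, -3, -3)
  row 3: subtract -1×row0 = (0, 3, -1, -2)
step 2: normalize row 1 (÷1) = (0, 1, -3, -3)
  row 0: subtract -1×row1 = (1, 0, -5, -7)
  row 2: subtract 2×row1 = (0, 0, 8, 10)
  row 3: subtract 3×row1 = (0, 0, 8, 7)
step 3: normalize row 2 (÷8) = (0, 0, 1, 5/4)
  row 0: subtract -5×row2 = (1, 0, 0, -3/4)
  row 1: subtract -3×row2 = (0, 1, 0, 3/4)
  row 3: subtract 8×row2 = (0, 0, 0, -3)
step 4: normalize row 3 (÷-3) = (0, 0, 0, 1)
  row 0: subtract -3/4×row3 = (1, 0, 0, 0)
  row 1: subtract 3/4×row3 = (0, 1, 0, 0)
  row 2: subtract 5/4×row3 = (0, 0, 1, 0)

rank = 4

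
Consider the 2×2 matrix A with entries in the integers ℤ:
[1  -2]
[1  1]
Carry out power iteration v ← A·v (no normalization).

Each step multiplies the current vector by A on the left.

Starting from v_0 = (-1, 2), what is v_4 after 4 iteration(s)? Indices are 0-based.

v_4 = (23, -10)

v_0 = (-1, 2).
v_1 = A·v_0 = (-5, 1).
v_2 = A·v_1 = (-7, -4).
v_3 = A·v_2 = (1, -11).
v_4 = A·v_3 = (23, -10).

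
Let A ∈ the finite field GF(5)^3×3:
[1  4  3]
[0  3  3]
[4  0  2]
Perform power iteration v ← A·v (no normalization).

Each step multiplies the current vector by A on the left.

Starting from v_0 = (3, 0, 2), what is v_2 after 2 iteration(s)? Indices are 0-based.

v_0 = (3, 0, 2).
v_1 = A·v_0 = (4, 1, 1).
v_2 = A·v_1 = (1, 1, 3).

v_2 = (1, 1, 3)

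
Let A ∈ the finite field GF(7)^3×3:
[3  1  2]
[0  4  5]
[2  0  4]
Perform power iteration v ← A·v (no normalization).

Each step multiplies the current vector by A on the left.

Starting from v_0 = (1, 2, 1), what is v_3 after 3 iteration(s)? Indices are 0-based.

v_0 = (1, 2, 1).
v_1 = A·v_0 = (0, 6, 6).
v_2 = A·v_1 = (4, 5, 3).
v_3 = A·v_2 = (2, 0, 6).

v_3 = (2, 0, 6)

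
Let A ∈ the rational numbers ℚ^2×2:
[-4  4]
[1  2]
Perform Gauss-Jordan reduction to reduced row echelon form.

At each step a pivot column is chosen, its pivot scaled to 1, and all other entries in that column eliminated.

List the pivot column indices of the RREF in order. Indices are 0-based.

pivot columns: 0, 1

step 1: normalize row 0 (÷-4) = (1, -1)
  row 1: subtract 1×row0 = (0, 3)
step 2: normalize row 1 (÷3) = (0, 1)
  row 0: subtract -1×row1 = (1, 0)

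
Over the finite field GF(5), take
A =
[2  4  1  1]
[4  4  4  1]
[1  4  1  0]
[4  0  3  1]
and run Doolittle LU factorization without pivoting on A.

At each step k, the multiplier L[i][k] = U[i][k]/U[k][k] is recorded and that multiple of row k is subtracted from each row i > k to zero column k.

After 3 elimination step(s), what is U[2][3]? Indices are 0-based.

U[2][3] = 4

Step 1: pivot at (0,0) is 2.
  row1 ← row1 − (2)·row0  ⇒  L[1][0]=2, U row1=(0, 1, 2, 4)
  row2 ← row2 − (3)·row0  ⇒  L[2][0]=3, U row2=(0, 2, 3, 2)
  row3 ← row3 − (2)·row0  ⇒  L[3][0]=2, U row3=(0, 2, 1, 4)
Step 2: pivot at (1,1) is 1.
  row2 ← row2 − (2)·row1  ⇒  L[2][1]=2, U row2=(0, 0, 4, 4)
  row3 ← row3 − (2)·row1  ⇒  L[3][1]=2, U row3=(0, 0, 2, 1)
Step 3: pivot at (2,2) is 4.
  row3 ← row3 − (3)·row2  ⇒  L[3][2]=3, U row3=(0, 0, 0, 4)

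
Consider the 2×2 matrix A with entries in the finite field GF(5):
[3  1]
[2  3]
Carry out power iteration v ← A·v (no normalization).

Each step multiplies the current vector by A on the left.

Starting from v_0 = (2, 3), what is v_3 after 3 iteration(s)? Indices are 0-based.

v_0 = (2, 3).
v_1 = A·v_0 = (4, 3).
v_2 = A·v_1 = (0, 2).
v_3 = A·v_2 = (2, 1).

v_3 = (2, 1)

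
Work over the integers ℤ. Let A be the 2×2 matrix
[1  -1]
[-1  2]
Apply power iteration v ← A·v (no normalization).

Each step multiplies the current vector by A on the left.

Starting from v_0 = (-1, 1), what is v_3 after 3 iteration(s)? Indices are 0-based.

v_0 = (-1, 1).
v_1 = A·v_0 = (-2, 3).
v_2 = A·v_1 = (-5, 8).
v_3 = A·v_2 = (-13, 21).

v_3 = (-13, 21)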